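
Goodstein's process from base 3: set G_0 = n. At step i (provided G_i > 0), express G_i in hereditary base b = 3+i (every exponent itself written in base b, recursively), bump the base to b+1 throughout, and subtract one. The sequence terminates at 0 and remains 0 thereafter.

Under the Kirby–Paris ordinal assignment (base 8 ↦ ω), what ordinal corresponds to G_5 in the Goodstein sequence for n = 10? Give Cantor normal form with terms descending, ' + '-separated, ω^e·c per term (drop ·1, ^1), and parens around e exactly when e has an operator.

ω·4 + 1

[0] 10 ≡ 3^2 + 1 (base 3). Lift 4: 17. −1: 16.
[1] 16 ≡ 4^2 (base 4). Lift 5: 25. −1: 24.
[2] 24 ≡ 4·5 + 4 (base 5). Lift 6: 28. −1: 27.
[3] 27 ≡ 4·6 + 3 (base 6). Lift 7: 31. −1: 30.
[4] 30 ≡ 4·7 + 2 (base 7). Lift 8: 34. −1: 33.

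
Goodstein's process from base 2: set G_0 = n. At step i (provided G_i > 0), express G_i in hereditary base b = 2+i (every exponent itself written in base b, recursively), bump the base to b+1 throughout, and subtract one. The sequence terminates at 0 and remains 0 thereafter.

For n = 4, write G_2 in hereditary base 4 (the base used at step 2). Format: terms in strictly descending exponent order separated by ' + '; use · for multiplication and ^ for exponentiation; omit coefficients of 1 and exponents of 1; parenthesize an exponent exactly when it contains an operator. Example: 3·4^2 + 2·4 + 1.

[0] 4 ≡ 2^2 (base 2). Lift 3: 27. −1: 26.
[1] 26 ≡ 2·3^2 + 2·3 + 2 (base 3). Lift 4: 42. −1: 41.
[2] 41 ≡ 2·4^2 + 2·4 + 1 (base 4). Lift 5: 61. −1: 60.

2·4^2 + 2·4 + 1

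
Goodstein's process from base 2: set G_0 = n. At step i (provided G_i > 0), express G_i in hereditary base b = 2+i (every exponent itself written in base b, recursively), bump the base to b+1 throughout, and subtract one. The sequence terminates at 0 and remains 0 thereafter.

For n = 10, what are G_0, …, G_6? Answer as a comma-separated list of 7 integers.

i=0: 10 = 2^(2 + 1) + 2 (b=2); 2→3: 3^(3 + 1) + 3 = 84; 84−1 = 83
i=1: 83 = 3^(3 + 1) + 2 (b=3); 3→4: 4^(4 + 1) + 2 = 1026; 1026−1 = 1025
i=2: 1025 = 4^(4 + 1) + 1 (b=4); 4→5: 5^(5 + 1) + 1 = 15626; 15626−1 = 15625
i=3: 15625 = 5^(5 + 1) (b=5); 5→6: 6^(6 + 1) = 279936; 279936−1 = 279935
i=4: 279935 = 5·6^6 + 5·6^5 + 5·6^4 + 5·6^3 + 5·6^2 + 5·6 + 5 (b=6); 6→7: 5·7^7 + 5·7^5 + 5·7^4 + 5·7^3 + 5·7^2 + 5·7 + 5 = 4215755; 4215755−1 = 4215754
i=5: 4215754 = 5·7^7 + 5·7^5 + 5·7^4 + 5·7^3 + 5·7^2 + 5·7 + 4 (b=7); 7→8: 5·8^8 + 5·8^5 + 5·8^4 + 5·8^3 + 5·8^2 + 5·8 + 4 = 84073324; 84073324−1 = 84073323

10, 83, 1025, 15625, 279935, 4215754, 84073323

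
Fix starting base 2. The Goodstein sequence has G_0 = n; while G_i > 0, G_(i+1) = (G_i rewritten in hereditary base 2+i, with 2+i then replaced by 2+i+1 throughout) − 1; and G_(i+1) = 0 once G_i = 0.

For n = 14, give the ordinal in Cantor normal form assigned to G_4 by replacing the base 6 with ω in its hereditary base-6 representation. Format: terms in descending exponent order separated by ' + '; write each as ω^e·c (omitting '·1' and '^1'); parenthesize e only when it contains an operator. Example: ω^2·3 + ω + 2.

(0) 14|_2 = 2^(2 + 1) + 2^2 + 2 ↦ 3^(3 + 1) + 3^3 + 3|_3 = 111 ⇒ 110
(1) 110|_3 = 3^(3 + 1) + 3^3 + 2 ↦ 4^(4 + 1) + 4^4 + 2|_4 = 1282 ⇒ 1281
(2) 1281|_4 = 4^(4 + 1) + 4^4 + 1 ↦ 5^(5 + 1) + 5^5 + 1|_5 = 18751 ⇒ 18750
(3) 18750|_5 = 5^(5 + 1) + 5^5 ↦ 6^(6 + 1) + 6^6|_6 = 326592 ⇒ 326591
(4) 326591|_6 = 6^(6 + 1) + 5·6^5 + 5·6^4 + 5·6^3 + 5·6^2 + 5·6 + 5 ↦ 7^(7 + 1) + 5·7^5 + 5·7^4 + 5·7^3 + 5·7^2 + 5·7 + 5|_7 = 5862841 ⇒ 5862840

ω^(ω + 1) + ω^5·5 + ω^4·5 + ω^3·5 + ω^2·5 + ω·5 + 5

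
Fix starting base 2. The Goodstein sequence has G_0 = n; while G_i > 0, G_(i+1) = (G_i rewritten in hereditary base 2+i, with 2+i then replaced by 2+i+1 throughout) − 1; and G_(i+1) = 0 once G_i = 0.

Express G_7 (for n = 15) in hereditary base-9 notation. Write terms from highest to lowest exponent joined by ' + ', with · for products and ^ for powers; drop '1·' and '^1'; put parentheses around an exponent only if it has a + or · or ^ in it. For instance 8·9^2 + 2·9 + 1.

9^(9 + 1) + 7·9^7 + 7·9^6 + 7·9^5 + 7·9^4 + 7·9^3 + 7·9^2 + 7·9 + 6

i=0: 15 = 2^(2 + 1) + 2^2 + 2 + 1 (b=2); 2→3: 3^(3 + 1) + 3^3 + 3 + 1 = 112; 112−1 = 111
i=1: 111 = 3^(3 + 1) + 3^3 + 3 (b=3); 3→4: 4^(4 + 1) + 4^4 + 4 = 1284; 1284−1 = 1283
i=2: 1283 = 4^(4 + 1) + 4^4 + 3 (b=4); 4→5: 5^(5 + 1) + 5^5 + 3 = 18753; 18753−1 = 18752
i=3: 18752 = 5^(5 + 1) + 5^5 + 2 (b=5); 5→6: 6^(6 + 1) + 6^6 + 2 = 326594; 326594−1 = 326593
i=4: 326593 = 6^(6 + 1) + 6^6 + 1 (b=6); 6→7: 7^(7 + 1) + 7^7 + 1 = 6588345; 6588345−1 = 6588344
i=5: 6588344 = 7^(7 + 1) + 7^7 (b=7); 7→8: 8^(8 + 1) + 8^8 = 150994944; 150994944−1 = 150994943
i=6: 150994943 = 8^(8 + 1) + 7·8^7 + 7·8^6 + 7·8^5 + 7·8^4 + 7·8^3 + 7·8^2 + 7·8 + 7 (b=8); 8→9: 9^(9 + 1) + 7·9^7 + 7·9^6 + 7·9^5 + 7·9^4 + 7·9^3 + 7·9^2 + 7·9 + 7 = 3524450281; 3524450281−1 = 3524450280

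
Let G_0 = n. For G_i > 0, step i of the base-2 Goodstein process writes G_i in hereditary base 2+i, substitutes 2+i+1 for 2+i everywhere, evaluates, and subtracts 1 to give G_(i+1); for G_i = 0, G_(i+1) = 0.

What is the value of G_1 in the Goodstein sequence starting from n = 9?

[0] 9 ≡ 2^(2 + 1) + 1 (base 2). Lift 3: 82. −1: 81.
[1] 81 ≡ 3^(3 + 1) (base 3). Lift 4: 1024. −1: 1023.

81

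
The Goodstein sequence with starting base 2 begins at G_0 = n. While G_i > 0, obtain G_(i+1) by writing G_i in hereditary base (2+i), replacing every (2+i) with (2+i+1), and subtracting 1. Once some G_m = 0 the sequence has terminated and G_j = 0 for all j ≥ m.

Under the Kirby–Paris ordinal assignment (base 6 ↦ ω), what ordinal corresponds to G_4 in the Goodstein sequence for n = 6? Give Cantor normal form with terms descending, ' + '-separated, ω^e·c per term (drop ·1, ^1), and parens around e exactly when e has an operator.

i=0: 6 = 2^2 + 2 (b=2); 2→3: 3^3 + 3 = 30; 30−1 = 29
i=1: 29 = 3^3 + 2 (b=3); 3→4: 4^4 + 2 = 258; 258−1 = 257
i=2: 257 = 4^4 + 1 (b=4); 4→5: 5^5 + 1 = 3126; 3126−1 = 3125
i=3: 3125 = 5^5 (b=5); 5→6: 6^6 = 46656; 46656−1 = 46655

ω^5·5 + ω^4·5 + ω^3·5 + ω^2·5 + ω·5 + 5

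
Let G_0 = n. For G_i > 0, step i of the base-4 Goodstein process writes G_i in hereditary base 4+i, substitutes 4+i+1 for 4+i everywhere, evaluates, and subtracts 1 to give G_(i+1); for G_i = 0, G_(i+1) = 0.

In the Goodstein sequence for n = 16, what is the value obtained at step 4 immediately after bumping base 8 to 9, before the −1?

37

(0) 16|_4 = 4^2 ↦ 5^2|_5 = 25 ⇒ 24
(1) 24|_5 = 4·5 + 4 ↦ 4·6 + 4|_6 = 28 ⇒ 27
(2) 27|_6 = 4·6 + 3 ↦ 4·7 + 3|_7 = 31 ⇒ 30
(3) 30|_7 = 4·7 + 2 ↦ 4·8 + 2|_8 = 34 ⇒ 33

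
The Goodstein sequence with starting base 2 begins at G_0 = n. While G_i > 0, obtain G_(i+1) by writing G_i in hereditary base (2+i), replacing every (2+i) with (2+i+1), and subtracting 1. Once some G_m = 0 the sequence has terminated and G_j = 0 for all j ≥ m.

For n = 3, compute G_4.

1

[0] 3 ≡ 2 + 1 (base 2). Lift 3: 4. −1: 3.
[1] 3 ≡ 3 (base 3). Lift 4: 4. −1: 3.
[2] 3 ≡ 3 (base 4). Lift 5: 3. −1: 2.
[3] 2 ≡ 2 (base 5). Lift 6: 2. −1: 1.
[4] 1 ≡ 1 (base 6). Lift 7: 1. −1: 0.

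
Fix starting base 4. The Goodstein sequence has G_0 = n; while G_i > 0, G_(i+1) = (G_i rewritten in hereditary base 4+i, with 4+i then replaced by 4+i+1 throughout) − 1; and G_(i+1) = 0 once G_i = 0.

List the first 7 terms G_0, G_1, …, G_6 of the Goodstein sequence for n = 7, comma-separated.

base 4: 7 = 4 + 3; at 5: 5 + 3 = 8; next = 7
base 5: 7 = 5 + 2; at 6: 6 + 2 = 8; next = 7
base 6: 7 = 6 + 1; at 7: 7 + 1 = 8; next = 7
base 7: 7 = 7; at 8: 8 = 8; next = 7
base 8: 7 = 7; at 9: 7 = 7; next = 6
base 9: 6 = 6; at 10: 6 = 6; next = 5

7, 7, 7, 7, 7, 6, 5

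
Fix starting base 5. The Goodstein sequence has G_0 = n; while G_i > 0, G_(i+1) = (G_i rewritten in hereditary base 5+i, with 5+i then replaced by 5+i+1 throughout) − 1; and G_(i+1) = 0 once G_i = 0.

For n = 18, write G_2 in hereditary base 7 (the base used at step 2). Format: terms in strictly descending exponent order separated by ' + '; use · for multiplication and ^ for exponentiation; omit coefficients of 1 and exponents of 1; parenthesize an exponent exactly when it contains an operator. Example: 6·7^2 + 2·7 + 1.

step 0: 18 = 3·5 + 3; sub 6 for 5: 3·6 + 3; = 21; G_1 = 21−1 = 20
step 1: 20 = 3·6 + 2; sub 7 for 6: 3·7 + 2; = 23; G_2 = 23−1 = 22
step 2: 22 = 3·7 + 1; sub 8 for 7: 3·8 + 1; = 25; G_3 = 25−1 = 24

3·7 + 1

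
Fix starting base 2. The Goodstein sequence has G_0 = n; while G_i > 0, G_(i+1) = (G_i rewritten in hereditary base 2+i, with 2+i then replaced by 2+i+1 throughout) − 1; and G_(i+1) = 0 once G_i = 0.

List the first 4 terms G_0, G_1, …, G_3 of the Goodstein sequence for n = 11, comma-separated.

11, 84, 1027, 15627

11 —HB2→ 2^(2 + 1) + 2 + 1 —bump→ 3^(3 + 1) + 3 + 1 = 85 —(−1)→ 84
84 —HB3→ 3^(3 + 1) + 3 —bump→ 4^(4 + 1) + 4 = 1028 —(−1)→ 1027
1027 —HB4→ 4^(4 + 1) + 3 —bump→ 5^(5 + 1) + 3 = 15628 —(−1)→ 15627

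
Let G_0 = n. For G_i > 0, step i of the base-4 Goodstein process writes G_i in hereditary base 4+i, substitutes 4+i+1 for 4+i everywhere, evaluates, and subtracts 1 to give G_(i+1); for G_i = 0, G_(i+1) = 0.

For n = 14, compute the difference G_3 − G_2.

2

14 —HB4→ 3·4 + 2 —bump→ 3·5 + 2 = 17 —(−1)→ 16
16 —HB5→ 3·5 + 1 —bump→ 3·6 + 1 = 19 —(−1)→ 18
18 —HB6→ 3·6 —bump→ 3·7 = 21 —(−1)→ 20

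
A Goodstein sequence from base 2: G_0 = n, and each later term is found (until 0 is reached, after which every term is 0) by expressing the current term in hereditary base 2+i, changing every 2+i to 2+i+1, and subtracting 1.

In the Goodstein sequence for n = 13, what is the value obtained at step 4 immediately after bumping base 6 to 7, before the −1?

5765999

G_0=13  [base 2] 2^(2 + 1) + 2^2 + 1  →[2↦3]→  3^(3 + 1) + 3^3 + 1 = 109  −1 ⇒ G_1=108
G_1=108  [base 3] 3^(3 + 1) + 3^3  →[3↦4]→  4^(4 + 1) + 4^4 = 1280  −1 ⇒ G_2=1279
G_2=1279  [base 4] 4^(4 + 1) + 3·4^3 + 3·4^2 + 3·4 + 3  →[4↦5]→  5^(5 + 1) + 3·5^3 + 3·5^2 + 3·5 + 3 = 16093  −1 ⇒ G_3=16092
G_3=16092  [base 5] 5^(5 + 1) + 3·5^3 + 3·5^2 + 3·5 + 2  →[5↦6]→  6^(6 + 1) + 3·6^3 + 3·6^2 + 3·6 + 2 = 280712  −1 ⇒ G_4=280711
G_4=280711  [base 6] 6^(6 + 1) + 3·6^3 + 3·6^2 + 3·6 + 1  →[6↦7]→  7^(7 + 1) + 3·7^3 + 3·7^2 + 3·7 + 1 = 5765999  −1 ⇒ G_5=5765998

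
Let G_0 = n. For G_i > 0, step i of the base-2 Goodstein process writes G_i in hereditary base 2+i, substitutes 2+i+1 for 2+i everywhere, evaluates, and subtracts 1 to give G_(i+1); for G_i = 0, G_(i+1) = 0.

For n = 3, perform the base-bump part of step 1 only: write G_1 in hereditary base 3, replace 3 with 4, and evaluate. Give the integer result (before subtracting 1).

4

G_0=3  [base 2] 2 + 1  →[2↦3]→  3 + 1 = 4  −1 ⇒ G_1=3
G_1=3  [base 3] 3  →[3↦4]→  4 = 4  −1 ⇒ G_2=3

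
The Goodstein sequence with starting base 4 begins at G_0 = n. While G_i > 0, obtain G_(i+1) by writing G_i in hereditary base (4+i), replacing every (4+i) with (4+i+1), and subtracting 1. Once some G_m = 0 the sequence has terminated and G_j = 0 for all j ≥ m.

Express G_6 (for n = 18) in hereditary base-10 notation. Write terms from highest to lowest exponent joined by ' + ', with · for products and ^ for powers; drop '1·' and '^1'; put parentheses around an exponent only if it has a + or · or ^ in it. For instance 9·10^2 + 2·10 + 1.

G_0 = 18. HB_4(18) = 4^2 + 2. Bump = 27. G_1 = 26.
G_1 = 26. HB_5(26) = 5^2 + 1. Bump = 37. G_2 = 36.
G_2 = 36. HB_6(36) = 6^2. Bump = 49. G_3 = 48.
G_3 = 48. HB_7(48) = 6·7 + 6. Bump = 54. G_4 = 53.
G_4 = 53. HB_8(53) = 6·8 + 5. Bump = 59. G_5 = 58.
G_5 = 58. HB_9(58) = 6·9 + 4. Bump = 64. G_6 = 63.
G_6 = 63. HB_10(63) = 6·10 + 3. Bump = 69. G_7 = 68.

6·10 + 3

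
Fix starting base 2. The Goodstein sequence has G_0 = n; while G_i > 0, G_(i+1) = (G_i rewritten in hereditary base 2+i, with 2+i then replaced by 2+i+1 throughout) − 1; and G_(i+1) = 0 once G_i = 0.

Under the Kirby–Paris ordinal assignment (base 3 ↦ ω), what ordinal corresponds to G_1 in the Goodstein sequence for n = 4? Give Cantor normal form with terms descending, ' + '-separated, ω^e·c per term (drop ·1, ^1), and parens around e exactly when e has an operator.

ω^2·2 + ω·2 + 2

step 0: 4 = 2^2; sub 3 for 2: 3^3; = 27; G_1 = 27−1 = 26
step 1: 26 = 2·3^2 + 2·3 + 2; sub 4 for 3: 2·4^2 + 2·4 + 2; = 42; G_2 = 42−1 = 41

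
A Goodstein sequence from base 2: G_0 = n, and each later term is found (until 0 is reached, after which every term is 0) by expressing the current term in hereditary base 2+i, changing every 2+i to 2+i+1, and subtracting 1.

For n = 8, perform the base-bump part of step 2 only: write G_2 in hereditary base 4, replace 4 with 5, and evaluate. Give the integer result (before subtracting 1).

6311

G_0=8  [base 2] 2^(2 + 1)  →[2↦3]→  3^(3 + 1) = 81  −1 ⇒ G_1=80
G_1=80  [base 3] 2·3^3 + 2·3^2 + 2·3 + 2  →[3↦4]→  2·4^4 + 2·4^2 + 2·4 + 2 = 554  −1 ⇒ G_2=553
G_2=553  [base 4] 2·4^4 + 2·4^2 + 2·4 + 1  →[4↦5]→  2·5^5 + 2·5^2 + 2·5 + 1 = 6311  −1 ⇒ G_3=6310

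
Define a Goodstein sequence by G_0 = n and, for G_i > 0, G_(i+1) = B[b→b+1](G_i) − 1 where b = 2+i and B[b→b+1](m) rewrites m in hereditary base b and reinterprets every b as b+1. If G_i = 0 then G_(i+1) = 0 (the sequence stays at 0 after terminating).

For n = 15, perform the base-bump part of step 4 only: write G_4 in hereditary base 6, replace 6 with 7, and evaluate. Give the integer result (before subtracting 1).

6588345

G_0=15  [base 2] 2^(2 + 1) + 2^2 + 2 + 1  →[2↦3]→  3^(3 + 1) + 3^3 + 3 + 1 = 112  −1 ⇒ G_1=111
G_1=111  [base 3] 3^(3 + 1) + 3^3 + 3  →[3↦4]→  4^(4 + 1) + 4^4 + 4 = 1284  −1 ⇒ G_2=1283
G_2=1283  [base 4] 4^(4 + 1) + 4^4 + 3  →[4↦5]→  5^(5 + 1) + 5^5 + 3 = 18753  −1 ⇒ G_3=18752
G_3=18752  [base 5] 5^(5 + 1) + 5^5 + 2  →[5↦6]→  6^(6 + 1) + 6^6 + 2 = 326594  −1 ⇒ G_4=326593
G_4=326593  [base 6] 6^(6 + 1) + 6^6 + 1  →[6↦7]→  7^(7 + 1) + 7^7 + 1 = 6588345  −1 ⇒ G_5=6588344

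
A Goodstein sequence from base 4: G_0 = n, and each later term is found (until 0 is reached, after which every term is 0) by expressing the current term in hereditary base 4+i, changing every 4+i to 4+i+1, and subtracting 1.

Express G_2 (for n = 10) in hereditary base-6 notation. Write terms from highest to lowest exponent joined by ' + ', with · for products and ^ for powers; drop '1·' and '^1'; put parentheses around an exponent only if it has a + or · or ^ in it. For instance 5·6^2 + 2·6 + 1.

2·6

step 0: 10 = 2·4 + 2; sub 5 for 4: 2·5 + 2; = 12; G_1 = 12−1 = 11
step 1: 11 = 2·5 + 1; sub 6 for 5: 2·6 + 1; = 13; G_2 = 13−1 = 12
step 2: 12 = 2·6; sub 7 for 6: 2·7; = 14; G_3 = 14−1 = 13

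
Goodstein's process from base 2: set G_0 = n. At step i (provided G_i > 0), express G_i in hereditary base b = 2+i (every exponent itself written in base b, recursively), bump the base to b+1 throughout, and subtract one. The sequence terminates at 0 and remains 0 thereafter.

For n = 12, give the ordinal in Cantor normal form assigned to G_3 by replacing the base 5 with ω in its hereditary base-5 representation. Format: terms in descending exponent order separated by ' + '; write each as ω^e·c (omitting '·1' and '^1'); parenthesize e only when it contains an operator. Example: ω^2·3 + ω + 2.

[0] 12 ≡ 2^(2 + 1) + 2^2 (base 2). Lift 3: 108. −1: 107.
[1] 107 ≡ 3^(3 + 1) + 2·3^2 + 2·3 + 2 (base 3). Lift 4: 1066. −1: 1065.
[2] 1065 ≡ 4^(4 + 1) + 2·4^2 + 2·4 + 1 (base 4). Lift 5: 15686. −1: 15685.
[3] 15685 ≡ 5^(5 + 1) + 2·5^2 + 2·5 (base 5). Lift 6: 280020. −1: 280019.

ω^(ω + 1) + ω^2·2 + ω·2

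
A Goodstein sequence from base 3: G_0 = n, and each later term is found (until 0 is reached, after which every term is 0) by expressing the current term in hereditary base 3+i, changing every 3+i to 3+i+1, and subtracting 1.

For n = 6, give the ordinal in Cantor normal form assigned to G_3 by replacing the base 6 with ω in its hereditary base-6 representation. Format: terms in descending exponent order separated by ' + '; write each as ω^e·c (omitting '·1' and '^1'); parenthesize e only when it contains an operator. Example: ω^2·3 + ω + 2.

[0] 6 ≡ 2·3 (base 3). Lift 4: 8. −1: 7.
[1] 7 ≡ 4 + 3 (base 4). Lift 5: 8. −1: 7.
[2] 7 ≡ 5 + 2 (base 5). Lift 6: 8. −1: 7.
[3] 7 ≡ 6 + 1 (base 6). Lift 7: 8. −1: 7.

ω + 1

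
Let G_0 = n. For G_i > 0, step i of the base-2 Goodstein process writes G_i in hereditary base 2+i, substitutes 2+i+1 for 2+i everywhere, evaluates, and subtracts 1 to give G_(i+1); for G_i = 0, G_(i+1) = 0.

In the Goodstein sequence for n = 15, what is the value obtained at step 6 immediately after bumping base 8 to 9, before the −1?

3524450281

G_0 = 15. HB_2(15) = 2^(2 + 1) + 2^2 + 2 + 1. Bump = 112. G_1 = 111.
G_1 = 111. HB_3(111) = 3^(3 + 1) + 3^3 + 3. Bump = 1284. G_2 = 1283.
G_2 = 1283. HB_4(1283) = 4^(4 + 1) + 4^4 + 3. Bump = 18753. G_3 = 18752.
G_3 = 18752. HB_5(18752) = 5^(5 + 1) + 5^5 + 2. Bump = 326594. G_4 = 326593.
G_4 = 326593. HB_6(326593) = 6^(6 + 1) + 6^6 + 1. Bump = 6588345. G_5 = 6588344.
G_5 = 6588344. HB_7(6588344) = 7^(7 + 1) + 7^7. Bump = 150994944. G_6 = 150994943.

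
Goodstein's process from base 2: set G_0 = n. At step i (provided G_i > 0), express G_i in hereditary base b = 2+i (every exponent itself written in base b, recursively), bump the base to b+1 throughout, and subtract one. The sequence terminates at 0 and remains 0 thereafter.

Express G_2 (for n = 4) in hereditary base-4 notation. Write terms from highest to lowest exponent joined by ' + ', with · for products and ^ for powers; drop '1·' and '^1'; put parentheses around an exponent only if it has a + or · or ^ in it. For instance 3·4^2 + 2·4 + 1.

(0) 4|_2 = 2^2 ↦ 3^3|_3 = 27 ⇒ 26
(1) 26|_3 = 2·3^2 + 2·3 + 2 ↦ 2·4^2 + 2·4 + 2|_4 = 42 ⇒ 41

2·4^2 + 2·4 + 1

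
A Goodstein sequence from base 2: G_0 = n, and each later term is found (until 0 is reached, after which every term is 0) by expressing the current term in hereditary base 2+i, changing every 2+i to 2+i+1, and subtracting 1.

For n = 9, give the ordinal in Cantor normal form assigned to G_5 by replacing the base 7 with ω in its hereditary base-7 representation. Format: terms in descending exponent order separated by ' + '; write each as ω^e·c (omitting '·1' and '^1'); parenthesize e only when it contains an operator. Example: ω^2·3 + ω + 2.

(0) 9|_2 = 2^(2 + 1) + 1 ↦ 3^(3 + 1) + 1|_3 = 82 ⇒ 81
(1) 81|_3 = 3^(3 + 1) ↦ 4^(4 + 1)|_4 = 1024 ⇒ 1023
(2) 1023|_4 = 3·4^4 + 3·4^3 + 3·4^2 + 3·4 + 3 ↦ 3·5^5 + 3·5^3 + 3·5^2 + 3·5 + 3|_5 = 9843 ⇒ 9842
(3) 9842|_5 = 3·5^5 + 3·5^3 + 3·5^2 + 3·5 + 2 ↦ 3·6^6 + 3·6^3 + 3·6^2 + 3·6 + 2|_6 = 140744 ⇒ 140743
(4) 140743|_6 = 3·6^6 + 3·6^3 + 3·6^2 + 3·6 + 1 ↦ 3·7^7 + 3·7^3 + 3·7^2 + 3·7 + 1|_7 = 2471827 ⇒ 2471826
(5) 2471826|_7 = 3·7^7 + 3·7^3 + 3·7^2 + 3·7 ↦ 3·8^8 + 3·8^3 + 3·8^2 + 3·8|_8 = 50333400 ⇒ 50333399

ω^ω·3 + ω^3·3 + ω^2·3 + ω·3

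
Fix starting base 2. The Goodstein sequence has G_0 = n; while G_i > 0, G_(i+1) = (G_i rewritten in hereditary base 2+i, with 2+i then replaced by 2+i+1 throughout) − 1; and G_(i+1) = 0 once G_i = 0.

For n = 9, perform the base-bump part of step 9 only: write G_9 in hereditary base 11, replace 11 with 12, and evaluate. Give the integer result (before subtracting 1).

[0] 9 ≡ 2^(2 + 1) + 1 (base 2). Lift 3: 82. −1: 81.
[1] 81 ≡ 3^(3 + 1) (base 3). Lift 4: 1024. −1: 1023.
[2] 1023 ≡ 3·4^4 + 3·4^3 + 3·4^2 + 3·4 + 3 (base 4). Lift 5: 9843. −1: 9842.
[3] 9842 ≡ 3·5^5 + 3·5^3 + 3·5^2 + 3·5 + 2 (base 5). Lift 6: 140744. −1: 140743.
[4] 140743 ≡ 3·6^6 + 3·6^3 + 3·6^2 + 3·6 + 1 (base 6). Lift 7: 2471827. −1: 2471826.
[5] 2471826 ≡ 3·7^7 + 3·7^3 + 3·7^2 + 3·7 (base 7). Lift 8: 50333400. −1: 50333399.
[6] 50333399 ≡ 3·8^8 + 3·8^3 + 3·8^2 + 2·8 + 7 (base 8). Lift 9: 1162263922. −1: 1162263921.
[7] 1162263921 ≡ 3·9^9 + 3·9^3 + 3·9^2 + 2·9 + 6 (base 9). Lift 10: 30000003326. −1: 30000003325.
[8] 30000003325 ≡ 3·10^10 + 3·10^3 + 3·10^2 + 2·10 + 5 (base 10). Lift 11: 855935016216. −1: 855935016215.

26748301350412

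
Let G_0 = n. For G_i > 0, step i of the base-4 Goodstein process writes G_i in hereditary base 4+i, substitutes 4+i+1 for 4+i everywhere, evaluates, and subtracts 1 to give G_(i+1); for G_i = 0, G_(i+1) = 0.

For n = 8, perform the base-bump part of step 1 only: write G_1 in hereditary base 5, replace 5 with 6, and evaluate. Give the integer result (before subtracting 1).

10

base 4: 8 = 2·4; at 5: 2·5 = 10; next = 9
base 5: 9 = 5 + 4; at 6: 6 + 4 = 10; next = 9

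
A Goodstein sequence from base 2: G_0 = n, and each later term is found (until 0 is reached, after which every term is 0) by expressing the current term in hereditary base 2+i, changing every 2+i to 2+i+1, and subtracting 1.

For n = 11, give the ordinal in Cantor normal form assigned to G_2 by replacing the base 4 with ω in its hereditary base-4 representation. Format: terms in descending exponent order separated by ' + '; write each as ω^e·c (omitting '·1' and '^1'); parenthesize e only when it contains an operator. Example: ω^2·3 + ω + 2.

G_0=11  [base 2] 2^(2 + 1) + 2 + 1  →[2↦3]→  3^(3 + 1) + 3 + 1 = 85  −1 ⇒ G_1=84
G_1=84  [base 3] 3^(3 + 1) + 3  →[3↦4]→  4^(4 + 1) + 4 = 1028  −1 ⇒ G_2=1027
G_2=1027  [base 4] 4^(4 + 1) + 3  →[4↦5]→  5^(5 + 1) + 3 = 15628  −1 ⇒ G_3=15627

ω^(ω + 1) + 3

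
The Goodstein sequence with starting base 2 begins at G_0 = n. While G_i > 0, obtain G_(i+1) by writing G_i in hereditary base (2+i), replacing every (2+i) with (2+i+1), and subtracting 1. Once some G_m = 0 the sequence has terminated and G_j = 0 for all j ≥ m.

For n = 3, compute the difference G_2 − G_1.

0

step 0: 3 = 2 + 1; sub 3 for 2: 3 + 1; = 4; G_1 = 4−1 = 3
step 1: 3 = 3; sub 4 for 3: 4; = 4; G_2 = 4−1 = 3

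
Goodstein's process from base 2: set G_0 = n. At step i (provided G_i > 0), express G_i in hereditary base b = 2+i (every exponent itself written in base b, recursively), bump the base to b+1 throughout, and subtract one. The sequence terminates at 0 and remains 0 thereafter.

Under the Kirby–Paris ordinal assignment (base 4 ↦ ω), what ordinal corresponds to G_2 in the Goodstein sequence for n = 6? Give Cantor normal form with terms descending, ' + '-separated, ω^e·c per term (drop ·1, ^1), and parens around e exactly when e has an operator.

i=0: 6 = 2^2 + 2 (b=2); 2→3: 3^3 + 3 = 30; 30−1 = 29
i=1: 29 = 3^3 + 2 (b=3); 3→4: 4^4 + 2 = 258; 258−1 = 257
i=2: 257 = 4^4 + 1 (b=4); 4→5: 5^5 + 1 = 3126; 3126−1 = 3125

ω^ω + 1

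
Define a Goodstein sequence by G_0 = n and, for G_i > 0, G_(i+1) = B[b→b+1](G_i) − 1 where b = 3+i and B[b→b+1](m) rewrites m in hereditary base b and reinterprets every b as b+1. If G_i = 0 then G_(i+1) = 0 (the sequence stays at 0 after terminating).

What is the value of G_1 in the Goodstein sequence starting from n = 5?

5 —HB3→ 3 + 2 —bump→ 4 + 2 = 6 —(−1)→ 5
5 —HB4→ 4 + 1 —bump→ 5 + 1 = 6 —(−1)→ 5

5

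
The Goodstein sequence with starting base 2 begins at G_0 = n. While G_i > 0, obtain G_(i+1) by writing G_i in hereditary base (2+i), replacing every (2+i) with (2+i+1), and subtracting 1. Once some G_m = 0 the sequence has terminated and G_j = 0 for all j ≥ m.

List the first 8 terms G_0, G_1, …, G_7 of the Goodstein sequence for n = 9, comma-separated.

step 0: 9 = 2^(2 + 1) + 1; sub 3 for 2: 3^(3 + 1) + 1; = 82; G_1 = 82−1 = 81
step 1: 81 = 3^(3 + 1); sub 4 for 3: 4^(4 + 1); = 1024; G_2 = 1024−1 = 1023
step 2: 1023 = 3·4^4 + 3·4^3 + 3·4^2 + 3·4 + 3; sub 5 for 4: 3·5^5 + 3·5^3 + 3·5^2 + 3·5 + 3; = 9843; G_3 = 9843−1 = 9842
step 3: 9842 = 3·5^5 + 3·5^3 + 3·5^2 + 3·5 + 2; sub 6 for 5: 3·6^6 + 3·6^3 + 3·6^2 + 3·6 + 2; = 140744; G_4 = 140744−1 = 140743
step 4: 140743 = 3·6^6 + 3·6^3 + 3·6^2 + 3·6 + 1; sub 7 for 6: 3·7^7 + 3·7^3 + 3·7^2 + 3·7 + 1; = 2471827; G_5 = 2471827−1 = 2471826
step 5: 2471826 = 3·7^7 + 3·7^3 + 3·7^2 + 3·7; sub 8 for 7: 3·8^8 + 3·8^3 + 3·8^2 + 3·8; = 50333400; G_6 = 50333400−1 = 50333399
step 6: 50333399 = 3·8^8 + 3·8^3 + 3·8^2 + 2·8 + 7; sub 9 for 8: 3·9^9 + 3·9^3 + 3·9^2 + 2·9 + 7; = 1162263922; G_7 = 1162263922−1 = 1162263921

9, 81, 1023, 9842, 140743, 2471826, 50333399, 1162263921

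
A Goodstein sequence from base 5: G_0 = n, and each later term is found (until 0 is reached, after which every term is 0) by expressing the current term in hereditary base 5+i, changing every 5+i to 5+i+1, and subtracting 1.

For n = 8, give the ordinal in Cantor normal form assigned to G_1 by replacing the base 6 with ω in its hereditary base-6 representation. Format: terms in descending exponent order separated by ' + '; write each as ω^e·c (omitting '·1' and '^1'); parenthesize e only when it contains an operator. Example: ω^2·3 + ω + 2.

ω + 2

[0] 8 ≡ 5 + 3 (base 5). Lift 6: 9. −1: 8.
[1] 8 ≡ 6 + 2 (base 6). Lift 7: 9. −1: 8.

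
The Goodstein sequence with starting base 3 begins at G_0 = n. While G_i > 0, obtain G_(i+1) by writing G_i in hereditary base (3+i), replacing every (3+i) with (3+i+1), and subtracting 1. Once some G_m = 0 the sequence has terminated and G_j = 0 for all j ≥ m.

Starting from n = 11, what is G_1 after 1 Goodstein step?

17

i=0: 11 = 3^2 + 2 (b=3); 3→4: 4^2 + 2 = 18; 18−1 = 17
i=1: 17 = 4^2 + 1 (b=4); 4→5: 5^2 + 1 = 26; 26−1 = 25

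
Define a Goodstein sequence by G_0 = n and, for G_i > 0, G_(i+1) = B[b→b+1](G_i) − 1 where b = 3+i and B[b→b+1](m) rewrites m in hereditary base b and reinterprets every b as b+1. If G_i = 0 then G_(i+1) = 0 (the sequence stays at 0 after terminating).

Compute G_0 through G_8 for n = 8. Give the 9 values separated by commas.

8, 9, 10, 11, 11, 11, 11, 11, 11

[0] 8 ≡ 2·3 + 2 (base 3). Lift 4: 10. −1: 9.
[1] 9 ≡ 2·4 + 1 (base 4). Lift 5: 11. −1: 10.
[2] 10 ≡ 2·5 (base 5). Lift 6: 12. −1: 11.
[3] 11 ≡ 6 + 5 (base 6). Lift 7: 12. −1: 11.
[4] 11 ≡ 7 + 4 (base 7). Lift 8: 12. −1: 11.
[5] 11 ≡ 8 + 3 (base 8). Lift 9: 12. −1: 11.
[6] 11 ≡ 9 + 2 (base 9). Lift 10: 12. −1: 11.
[7] 11 ≡ 10 + 1 (base 10). Lift 11: 12. −1: 11.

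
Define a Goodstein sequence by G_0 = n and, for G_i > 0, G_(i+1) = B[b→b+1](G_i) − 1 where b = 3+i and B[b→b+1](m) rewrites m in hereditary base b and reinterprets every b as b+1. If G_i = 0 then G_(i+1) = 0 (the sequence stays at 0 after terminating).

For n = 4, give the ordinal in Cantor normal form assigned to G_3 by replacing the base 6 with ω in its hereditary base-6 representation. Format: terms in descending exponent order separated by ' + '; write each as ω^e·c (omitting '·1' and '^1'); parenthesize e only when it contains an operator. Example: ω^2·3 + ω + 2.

G_0 = 4. HB_3(4) = 3 + 1. Bump = 5. G_1 = 4.
G_1 = 4. HB_4(4) = 4. Bump = 5. G_2 = 4.
G_2 = 4. HB_5(4) = 4. Bump = 4. G_3 = 3.

3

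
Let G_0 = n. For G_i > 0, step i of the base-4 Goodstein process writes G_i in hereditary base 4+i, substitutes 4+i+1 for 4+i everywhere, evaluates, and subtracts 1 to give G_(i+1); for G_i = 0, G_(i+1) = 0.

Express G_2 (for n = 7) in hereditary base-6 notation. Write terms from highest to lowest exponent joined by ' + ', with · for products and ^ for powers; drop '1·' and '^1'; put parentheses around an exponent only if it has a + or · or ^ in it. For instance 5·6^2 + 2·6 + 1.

7 —HB4→ 4 + 3 —bump→ 5 + 3 = 8 —(−1)→ 7
7 —HB5→ 5 + 2 —bump→ 6 + 2 = 8 —(−1)→ 7
7 —HB6→ 6 + 1 —bump→ 7 + 1 = 8 —(−1)→ 7

6 + 1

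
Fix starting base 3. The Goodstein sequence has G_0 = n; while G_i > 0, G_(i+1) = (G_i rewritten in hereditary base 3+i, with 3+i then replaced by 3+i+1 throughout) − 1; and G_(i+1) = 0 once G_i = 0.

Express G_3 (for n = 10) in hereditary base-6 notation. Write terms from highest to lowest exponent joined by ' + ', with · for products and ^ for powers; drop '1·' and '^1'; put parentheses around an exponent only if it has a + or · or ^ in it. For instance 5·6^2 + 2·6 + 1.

4·6 + 3

(0) 10|_3 = 3^2 + 1 ↦ 4^2 + 1|_4 = 17 ⇒ 16
(1) 16|_4 = 4^2 ↦ 5^2|_5 = 25 ⇒ 24
(2) 24|_5 = 4·5 + 4 ↦ 4·6 + 4|_6 = 28 ⇒ 27
(3) 27|_6 = 4·6 + 3 ↦ 4·7 + 3|_7 = 31 ⇒ 30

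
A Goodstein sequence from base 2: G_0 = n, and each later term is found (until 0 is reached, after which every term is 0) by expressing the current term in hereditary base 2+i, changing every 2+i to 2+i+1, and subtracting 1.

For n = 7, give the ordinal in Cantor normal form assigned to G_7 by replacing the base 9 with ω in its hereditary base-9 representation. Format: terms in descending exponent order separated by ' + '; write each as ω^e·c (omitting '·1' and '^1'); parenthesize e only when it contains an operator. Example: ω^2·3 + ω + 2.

ω^7·7 + ω^6·7 + ω^5·7 + ω^4·7 + ω^3·7 + ω^2·7 + ω·7 + 6

step 0: 7 = 2^2 + 2 + 1; sub 3 for 2: 3^3 + 3 + 1; = 31; G_1 = 31−1 = 30
step 1: 30 = 3^3 + 3; sub 4 for 3: 4^4 + 4; = 260; G_2 = 260−1 = 259
step 2: 259 = 4^4 + 3; sub 5 for 4: 5^5 + 3; = 3128; G_3 = 3128−1 = 3127
step 3: 3127 = 5^5 + 2; sub 6 for 5: 6^6 + 2; = 46658; G_4 = 46658−1 = 46657
step 4: 46657 = 6^6 + 1; sub 7 for 6: 7^7 + 1; = 823544; G_5 = 823544−1 = 823543
step 5: 823543 = 7^7; sub 8 for 7: 8^8; = 16777216; G_6 = 16777216−1 = 16777215
step 6: 16777215 = 7·8^7 + 7·8^6 + 7·8^5 + 7·8^4 + 7·8^3 + 7·8^2 + 7·8 + 7; sub 9 for 8: 7·9^7 + 7·9^6 + 7·9^5 + 7·9^4 + 7·9^3 + 7·9^2 + 7·9 + 7; = 37665880; G_7 = 37665880−1 = 37665879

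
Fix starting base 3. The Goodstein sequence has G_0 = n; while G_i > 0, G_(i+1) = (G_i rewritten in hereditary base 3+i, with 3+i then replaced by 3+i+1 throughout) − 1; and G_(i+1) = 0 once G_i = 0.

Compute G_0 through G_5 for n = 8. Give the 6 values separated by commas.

8, 9, 10, 11, 11, 11

8 —HB3→ 2·3 + 2 —bump→ 2·4 + 2 = 10 —(−1)→ 9
9 —HB4→ 2·4 + 1 —bump→ 2·5 + 1 = 11 —(−1)→ 10
10 —HB5→ 2·5 —bump→ 2·6 = 12 —(−1)→ 11
11 —HB6→ 6 + 5 —bump→ 7 + 5 = 12 —(−1)→ 11
11 —HB7→ 7 + 4 —bump→ 8 + 4 = 12 —(−1)→ 11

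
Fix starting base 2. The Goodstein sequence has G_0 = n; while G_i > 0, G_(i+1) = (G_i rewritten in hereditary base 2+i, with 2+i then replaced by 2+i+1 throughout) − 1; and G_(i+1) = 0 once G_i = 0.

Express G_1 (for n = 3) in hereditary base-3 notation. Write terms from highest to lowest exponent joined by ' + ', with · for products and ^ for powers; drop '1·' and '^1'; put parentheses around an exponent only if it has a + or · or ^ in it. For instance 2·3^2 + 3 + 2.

step 0: 3 = 2 + 1; sub 3 for 2: 3 + 1; = 4; G_1 = 4−1 = 3
step 1: 3 = 3; sub 4 for 3: 4; = 4; G_2 = 4−1 = 3

3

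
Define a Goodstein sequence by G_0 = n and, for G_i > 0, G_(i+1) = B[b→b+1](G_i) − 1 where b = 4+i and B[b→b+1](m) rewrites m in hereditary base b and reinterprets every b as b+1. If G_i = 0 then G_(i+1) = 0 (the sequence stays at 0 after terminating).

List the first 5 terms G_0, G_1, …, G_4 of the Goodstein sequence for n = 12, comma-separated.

12, 14, 15, 16, 17

base 4: 12 = 3·4; at 5: 3·5 = 15; next = 14
base 5: 14 = 2·5 + 4; at 6: 2·6 + 4 = 16; next = 15
base 6: 15 = 2·6 + 3; at 7: 2·7 + 3 = 17; next = 16
base 7: 16 = 2·7 + 2; at 8: 2·8 + 2 = 18; next = 17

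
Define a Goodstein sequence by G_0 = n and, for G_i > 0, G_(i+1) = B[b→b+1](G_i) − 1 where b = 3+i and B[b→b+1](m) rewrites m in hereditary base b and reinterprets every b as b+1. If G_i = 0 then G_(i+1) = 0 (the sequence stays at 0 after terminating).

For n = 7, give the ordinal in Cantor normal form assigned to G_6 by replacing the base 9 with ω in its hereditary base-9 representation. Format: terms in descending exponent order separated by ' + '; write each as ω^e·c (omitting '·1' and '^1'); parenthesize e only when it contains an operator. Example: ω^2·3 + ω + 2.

ω

[0] 7 ≡ 2·3 + 1 (base 3). Lift 4: 9. −1: 8.
[1] 8 ≡ 2·4 (base 4). Lift 5: 10. −1: 9.
[2] 9 ≡ 5 + 4 (base 5). Lift 6: 10. −1: 9.
[3] 9 ≡ 6 + 3 (base 6). Lift 7: 10. −1: 9.
[4] 9 ≡ 7 + 2 (base 7). Lift 8: 10. −1: 9.
[5] 9 ≡ 8 + 1 (base 8). Lift 9: 10. −1: 9.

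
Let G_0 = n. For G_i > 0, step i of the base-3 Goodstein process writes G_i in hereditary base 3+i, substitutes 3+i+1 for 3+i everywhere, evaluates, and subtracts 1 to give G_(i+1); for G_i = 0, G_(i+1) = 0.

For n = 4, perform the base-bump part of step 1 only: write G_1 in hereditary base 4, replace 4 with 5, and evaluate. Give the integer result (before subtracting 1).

5

(0) 4|_3 = 3 + 1 ↦ 4 + 1|_4 = 5 ⇒ 4
(1) 4|_4 = 4 ↦ 5|_5 = 5 ⇒ 4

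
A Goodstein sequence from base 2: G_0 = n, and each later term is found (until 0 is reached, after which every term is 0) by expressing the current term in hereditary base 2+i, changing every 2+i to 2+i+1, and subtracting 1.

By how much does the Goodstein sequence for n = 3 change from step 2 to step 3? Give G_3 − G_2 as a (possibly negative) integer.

-1

i=0: 3 = 2 + 1 (b=2); 2→3: 3 + 1 = 4; 4−1 = 3
i=1: 3 = 3 (b=3); 3→4: 4 = 4; 4−1 = 3
i=2: 3 = 3 (b=4); 4→5: 3 = 3; 3−1 = 2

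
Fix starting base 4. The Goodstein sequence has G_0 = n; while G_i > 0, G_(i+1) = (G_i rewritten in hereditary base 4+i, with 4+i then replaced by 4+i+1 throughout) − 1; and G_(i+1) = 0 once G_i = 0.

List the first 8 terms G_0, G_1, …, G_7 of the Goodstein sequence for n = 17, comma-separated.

G_0 = 17. HB_4(17) = 4^2 + 1. Bump = 26. G_1 = 25.
G_1 = 25. HB_5(25) = 5^2. Bump = 36. G_2 = 35.
G_2 = 35. HB_6(35) = 5·6 + 5. Bump = 40. G_3 = 39.
G_3 = 39. HB_7(39) = 5·7 + 4. Bump = 44. G_4 = 43.
G_4 = 43. HB_8(43) = 5·8 + 3. Bump = 48. G_5 = 47.
G_5 = 47. HB_9(47) = 5·9 + 2. Bump = 52. G_6 = 51.
G_6 = 51. HB_10(51) = 5·10 + 1. Bump = 56. G_7 = 55.

17, 25, 35, 39, 43, 47, 51, 55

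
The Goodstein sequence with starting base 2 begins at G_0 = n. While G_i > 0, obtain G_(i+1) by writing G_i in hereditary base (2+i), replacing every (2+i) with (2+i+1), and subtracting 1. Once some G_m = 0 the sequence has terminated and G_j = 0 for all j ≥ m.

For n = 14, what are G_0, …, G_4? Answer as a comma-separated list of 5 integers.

14 —HB2→ 2^(2 + 1) + 2^2 + 2 —bump→ 3^(3 + 1) + 3^3 + 3 = 111 —(−1)→ 110
110 —HB3→ 3^(3 + 1) + 3^3 + 2 —bump→ 4^(4 + 1) + 4^4 + 2 = 1282 —(−1)→ 1281
1281 —HB4→ 4^(4 + 1) + 4^4 + 1 —bump→ 5^(5 + 1) + 5^5 + 1 = 18751 —(−1)→ 18750
18750 —HB5→ 5^(5 + 1) + 5^5 —bump→ 6^(6 + 1) + 6^6 = 326592 —(−1)→ 326591

14, 110, 1281, 18750, 326591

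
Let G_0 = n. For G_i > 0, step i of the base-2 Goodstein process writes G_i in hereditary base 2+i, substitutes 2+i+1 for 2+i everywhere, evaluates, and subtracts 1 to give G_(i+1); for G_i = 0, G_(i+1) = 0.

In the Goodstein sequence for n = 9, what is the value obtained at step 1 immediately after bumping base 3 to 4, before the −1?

1024

base 2: 9 = 2^(2 + 1) + 1; at 3: 3^(3 + 1) + 1 = 82; next = 81
base 3: 81 = 3^(3 + 1); at 4: 4^(4 + 1) = 1024; next = 1023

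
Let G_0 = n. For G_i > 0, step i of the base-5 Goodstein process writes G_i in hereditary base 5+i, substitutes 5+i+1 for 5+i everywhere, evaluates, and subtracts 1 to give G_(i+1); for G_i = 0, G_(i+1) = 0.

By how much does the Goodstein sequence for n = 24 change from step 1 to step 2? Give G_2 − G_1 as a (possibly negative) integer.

[0] 24 ≡ 4·5 + 4 (base 5). Lift 6: 28. −1: 27.
[1] 27 ≡ 4·6 + 3 (base 6). Lift 7: 31. −1: 30.

3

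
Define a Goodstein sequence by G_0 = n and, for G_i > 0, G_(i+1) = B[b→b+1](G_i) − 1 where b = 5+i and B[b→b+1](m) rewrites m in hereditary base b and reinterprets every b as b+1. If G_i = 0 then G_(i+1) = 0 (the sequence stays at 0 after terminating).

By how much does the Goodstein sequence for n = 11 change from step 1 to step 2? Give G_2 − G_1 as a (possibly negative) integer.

1

G_0=11  [base 5] 2·5 + 1  →[5↦6]→  2·6 + 1 = 13  −1 ⇒ G_1=12
G_1=12  [base 6] 2·6  →[6↦7]→  2·7 = 14  −1 ⇒ G_2=13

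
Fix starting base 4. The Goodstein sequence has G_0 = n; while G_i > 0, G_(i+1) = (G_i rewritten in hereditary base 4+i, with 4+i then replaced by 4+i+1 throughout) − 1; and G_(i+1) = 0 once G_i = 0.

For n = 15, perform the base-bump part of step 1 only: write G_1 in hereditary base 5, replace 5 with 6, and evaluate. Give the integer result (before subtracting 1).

base 4: 15 = 3·4 + 3; at 5: 3·5 + 3 = 18; next = 17
base 5: 17 = 3·5 + 2; at 6: 3·6 + 2 = 20; next = 19

20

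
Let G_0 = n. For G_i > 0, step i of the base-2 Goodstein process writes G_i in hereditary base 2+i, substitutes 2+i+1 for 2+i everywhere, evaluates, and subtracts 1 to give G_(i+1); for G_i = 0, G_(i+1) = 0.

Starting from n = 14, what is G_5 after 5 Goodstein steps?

step 0: 14 = 2^(2 + 1) + 2^2 + 2; sub 3 for 2: 3^(3 + 1) + 3^3 + 3; = 111; G_1 = 111−1 = 110
step 1: 110 = 3^(3 + 1) + 3^3 + 2; sub 4 for 3: 4^(4 + 1) + 4^4 + 2; = 1282; G_2 = 1282−1 = 1281
step 2: 1281 = 4^(4 + 1) + 4^4 + 1; sub 5 for 4: 5^(5 + 1) + 5^5 + 1; = 18751; G_3 = 18751−1 = 18750
step 3: 18750 = 5^(5 + 1) + 5^5; sub 6 for 5: 6^(6 + 1) + 6^6; = 326592; G_4 = 326592−1 = 326591
step 4: 326591 = 6^(6 + 1) + 5·6^5 + 5·6^4 + 5·6^3 + 5·6^2 + 5·6 + 5; sub 7 for 6: 7^(7 + 1) + 5·7^5 + 5·7^4 + 5·7^3 + 5·7^2 + 5·7 + 5; = 5862841; G_5 = 5862841−1 = 5862840
step 5: 5862840 = 7^(7 + 1) + 5·7^5 + 5·7^4 + 5·7^3 + 5·7^2 + 5·7 + 4; sub 8 for 7: 8^(8 + 1) + 5·8^5 + 5·8^4 + 5·8^3 + 5·8^2 + 5·8 + 4; = 134404972; G_6 = 134404972−1 = 134404971

5862840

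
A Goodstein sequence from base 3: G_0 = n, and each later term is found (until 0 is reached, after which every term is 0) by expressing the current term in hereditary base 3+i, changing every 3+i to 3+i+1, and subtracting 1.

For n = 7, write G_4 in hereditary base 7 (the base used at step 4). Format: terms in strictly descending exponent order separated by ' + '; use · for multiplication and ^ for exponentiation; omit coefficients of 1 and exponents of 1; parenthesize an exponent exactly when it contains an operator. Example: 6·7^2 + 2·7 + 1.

7 + 2

(0) 7|_3 = 2·3 + 1 ↦ 2·4 + 1|_4 = 9 ⇒ 8
(1) 8|_4 = 2·4 ↦ 2·5|_5 = 10 ⇒ 9
(2) 9|_5 = 5 + 4 ↦ 6 + 4|_6 = 10 ⇒ 9
(3) 9|_6 = 6 + 3 ↦ 7 + 3|_7 = 10 ⇒ 9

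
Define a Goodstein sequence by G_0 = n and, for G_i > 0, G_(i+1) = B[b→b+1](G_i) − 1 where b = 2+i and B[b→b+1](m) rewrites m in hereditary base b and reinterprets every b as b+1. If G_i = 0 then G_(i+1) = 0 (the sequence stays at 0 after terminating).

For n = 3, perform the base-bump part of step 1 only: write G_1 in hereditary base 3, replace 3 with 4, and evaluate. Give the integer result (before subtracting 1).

3 —HB2→ 2 + 1 —bump→ 3 + 1 = 4 —(−1)→ 3
3 —HB3→ 3 —bump→ 4 = 4 —(−1)→ 3

4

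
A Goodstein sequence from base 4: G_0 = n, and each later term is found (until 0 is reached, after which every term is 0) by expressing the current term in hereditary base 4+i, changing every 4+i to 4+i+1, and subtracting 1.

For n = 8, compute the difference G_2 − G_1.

step 0: 8 = 2·4; sub 5 for 4: 2·5; = 10; G_1 = 10−1 = 9
step 1: 9 = 5 + 4; sub 6 for 5: 6 + 4; = 10; G_2 = 10−1 = 9

0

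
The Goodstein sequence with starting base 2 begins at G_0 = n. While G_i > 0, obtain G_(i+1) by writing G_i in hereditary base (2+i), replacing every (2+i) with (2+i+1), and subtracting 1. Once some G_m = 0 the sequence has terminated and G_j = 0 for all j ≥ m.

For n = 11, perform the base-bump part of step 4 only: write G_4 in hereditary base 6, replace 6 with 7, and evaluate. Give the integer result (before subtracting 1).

i=0: 11 = 2^(2 + 1) + 2 + 1 (b=2); 2→3: 3^(3 + 1) + 3 + 1 = 85; 85−1 = 84
i=1: 84 = 3^(3 + 1) + 3 (b=3); 3→4: 4^(4 + 1) + 4 = 1028; 1028−1 = 1027
i=2: 1027 = 4^(4 + 1) + 3 (b=4); 4→5: 5^(5 + 1) + 3 = 15628; 15628−1 = 15627
i=3: 15627 = 5^(5 + 1) + 2 (b=5); 5→6: 6^(6 + 1) + 2 = 279938; 279938−1 = 279937
i=4: 279937 = 6^(6 + 1) + 1 (b=6); 6→7: 7^(7 + 1) + 1 = 5764802; 5764802−1 = 5764801

5764802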